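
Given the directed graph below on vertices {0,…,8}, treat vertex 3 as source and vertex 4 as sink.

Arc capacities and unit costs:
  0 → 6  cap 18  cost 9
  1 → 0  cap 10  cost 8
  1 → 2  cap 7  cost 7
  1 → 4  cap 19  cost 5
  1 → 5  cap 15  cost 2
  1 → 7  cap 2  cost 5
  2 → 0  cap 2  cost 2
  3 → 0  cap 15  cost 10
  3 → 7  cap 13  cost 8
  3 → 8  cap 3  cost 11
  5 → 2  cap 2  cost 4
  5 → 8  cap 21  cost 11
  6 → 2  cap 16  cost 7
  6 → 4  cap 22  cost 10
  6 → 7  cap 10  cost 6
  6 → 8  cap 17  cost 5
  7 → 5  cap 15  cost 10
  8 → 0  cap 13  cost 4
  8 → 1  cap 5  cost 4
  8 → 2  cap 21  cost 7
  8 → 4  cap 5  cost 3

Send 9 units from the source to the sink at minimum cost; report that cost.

Minimum cost for 9 units: 212

shortest-cost path #1: 3→8→4 push 3 @ unit cost 14 (adds 42)
shortest-cost path #2: 3→0→6→8→4 push 2 @ unit cost 27 (adds 54)
shortest-cost path #3: 3→0→6→4 push 4 @ unit cost 29 (adds 116)
total cost = 212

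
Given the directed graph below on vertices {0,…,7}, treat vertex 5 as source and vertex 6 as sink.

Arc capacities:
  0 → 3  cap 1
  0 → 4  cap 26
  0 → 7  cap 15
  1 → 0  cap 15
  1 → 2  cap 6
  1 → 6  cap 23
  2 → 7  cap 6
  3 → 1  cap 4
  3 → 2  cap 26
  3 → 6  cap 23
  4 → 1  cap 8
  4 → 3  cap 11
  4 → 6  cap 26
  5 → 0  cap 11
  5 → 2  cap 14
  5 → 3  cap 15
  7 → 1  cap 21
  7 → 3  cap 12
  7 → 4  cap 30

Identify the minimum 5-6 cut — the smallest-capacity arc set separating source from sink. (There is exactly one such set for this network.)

Min-cut arcs: {(2,7), (5,0), (5,3)} (total capacity 32)

augment #1: 5→3→6 push 15
augment #2: 5→0→3→6 push 1
augment #3: 5→0→4→6 push 10
augment #4: 5→2→7→1→6 push 6
max flow = 32; residual-reachable set from 5 gives S-side
cut edges (S→T): {(2,7), (5,0), (5,3)} total cap 32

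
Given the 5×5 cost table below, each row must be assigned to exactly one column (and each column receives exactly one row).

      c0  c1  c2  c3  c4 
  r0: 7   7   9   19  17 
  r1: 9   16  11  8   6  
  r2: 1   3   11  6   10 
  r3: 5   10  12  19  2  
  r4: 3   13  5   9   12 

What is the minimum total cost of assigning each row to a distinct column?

optimal assignment: row0→col1 (cost 7), row1→col3 (cost 8), row2→col0 (cost 1), row3→col4 (cost 2), row4→col2 (cost 5)
total = 7 + 8 + 1 + 2 + 5 = 23

Minimum assignment cost: 23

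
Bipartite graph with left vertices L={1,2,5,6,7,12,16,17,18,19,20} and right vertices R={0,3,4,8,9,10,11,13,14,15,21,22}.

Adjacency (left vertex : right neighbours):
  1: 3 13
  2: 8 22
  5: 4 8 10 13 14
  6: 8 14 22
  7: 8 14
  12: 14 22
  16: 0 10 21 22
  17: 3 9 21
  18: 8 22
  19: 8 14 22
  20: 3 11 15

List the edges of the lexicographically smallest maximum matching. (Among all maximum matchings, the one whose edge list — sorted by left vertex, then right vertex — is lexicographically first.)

|M| = 8 (so the lex-smallest maximum matching has 8 edges)
process left vertices in ascending order; for each, take the smallest-labelled available neighbour that still permits 8 edges overall, or leave it unmatched if none does
lex-smallest matching: {1-3, 2-8, 5-4, 6-14, 12-22, 16-0, 17-9, 20-11}

Lex-smallest maximum matching: {(1,3), (2,8), (5,4), (6,14), (12,22), (16,0), (17,9), (20,11)}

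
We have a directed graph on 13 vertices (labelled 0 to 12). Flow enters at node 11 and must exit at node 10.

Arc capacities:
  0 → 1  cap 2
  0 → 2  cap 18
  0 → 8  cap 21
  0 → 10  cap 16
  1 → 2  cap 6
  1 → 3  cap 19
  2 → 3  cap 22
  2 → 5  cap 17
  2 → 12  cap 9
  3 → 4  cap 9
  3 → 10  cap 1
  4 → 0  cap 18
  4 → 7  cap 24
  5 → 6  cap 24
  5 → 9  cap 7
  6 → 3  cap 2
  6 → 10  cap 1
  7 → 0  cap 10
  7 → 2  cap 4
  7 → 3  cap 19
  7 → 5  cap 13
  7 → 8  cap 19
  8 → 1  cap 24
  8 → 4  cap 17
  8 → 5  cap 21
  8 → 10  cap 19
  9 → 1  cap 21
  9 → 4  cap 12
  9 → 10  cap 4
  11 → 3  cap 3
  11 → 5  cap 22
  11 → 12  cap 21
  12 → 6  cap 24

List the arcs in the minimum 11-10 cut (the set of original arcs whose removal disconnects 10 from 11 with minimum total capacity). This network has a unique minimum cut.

augment #1: 11→3→10 push 1
augment #2: 11→5→6→10 push 1
augment #3: 11→5→9→10 push 4
augment #4: 11→3→4→0→10 push 2
augment #5: 11→5→9→4→0→10 push 3
augment #6: 11→5→6→3→4→0→10 push 2
max flow = 13; residual-reachable set from 11 gives S-side
cut edges (S→T): {(5,9), (6,3), (6,10), (11,3)} total cap 13

Min-cut arcs: {(5,9), (6,3), (6,10), (11,3)} (total capacity 13)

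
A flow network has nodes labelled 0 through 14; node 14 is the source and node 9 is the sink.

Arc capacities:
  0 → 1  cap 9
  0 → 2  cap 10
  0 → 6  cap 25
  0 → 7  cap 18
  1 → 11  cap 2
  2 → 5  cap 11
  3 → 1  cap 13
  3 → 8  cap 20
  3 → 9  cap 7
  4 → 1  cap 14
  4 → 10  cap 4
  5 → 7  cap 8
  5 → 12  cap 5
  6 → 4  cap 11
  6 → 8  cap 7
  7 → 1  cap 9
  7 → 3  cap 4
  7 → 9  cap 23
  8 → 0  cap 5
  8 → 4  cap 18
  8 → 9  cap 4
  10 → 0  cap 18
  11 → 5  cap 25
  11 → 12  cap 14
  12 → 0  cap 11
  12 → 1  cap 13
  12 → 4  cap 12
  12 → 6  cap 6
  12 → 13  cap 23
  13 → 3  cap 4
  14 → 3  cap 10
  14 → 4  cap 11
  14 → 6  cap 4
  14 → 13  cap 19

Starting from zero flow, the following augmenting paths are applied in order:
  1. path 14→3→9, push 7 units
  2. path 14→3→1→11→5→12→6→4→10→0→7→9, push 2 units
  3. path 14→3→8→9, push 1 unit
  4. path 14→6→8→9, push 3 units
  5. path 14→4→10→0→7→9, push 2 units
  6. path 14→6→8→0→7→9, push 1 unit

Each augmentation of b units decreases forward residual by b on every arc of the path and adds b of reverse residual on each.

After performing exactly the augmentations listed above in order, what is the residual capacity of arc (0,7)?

Residual capacity of (0,7): 13

after path 1 (14→3→9, push 7): res(0,7)=18
after path 2 (14→3→1→11→5→12→6→4→10→0→7→9, push 2): res(0,7)=16
after path 3 (14→3→8→9, push 1): res(0,7)=16
after path 4 (14→6→8→9, push 3): res(0,7)=16
after path 5 (14→4→10→0→7→9, push 2): res(0,7)=14
after path 6 (14→6→8→0→7→9, push 1): res(0,7)=13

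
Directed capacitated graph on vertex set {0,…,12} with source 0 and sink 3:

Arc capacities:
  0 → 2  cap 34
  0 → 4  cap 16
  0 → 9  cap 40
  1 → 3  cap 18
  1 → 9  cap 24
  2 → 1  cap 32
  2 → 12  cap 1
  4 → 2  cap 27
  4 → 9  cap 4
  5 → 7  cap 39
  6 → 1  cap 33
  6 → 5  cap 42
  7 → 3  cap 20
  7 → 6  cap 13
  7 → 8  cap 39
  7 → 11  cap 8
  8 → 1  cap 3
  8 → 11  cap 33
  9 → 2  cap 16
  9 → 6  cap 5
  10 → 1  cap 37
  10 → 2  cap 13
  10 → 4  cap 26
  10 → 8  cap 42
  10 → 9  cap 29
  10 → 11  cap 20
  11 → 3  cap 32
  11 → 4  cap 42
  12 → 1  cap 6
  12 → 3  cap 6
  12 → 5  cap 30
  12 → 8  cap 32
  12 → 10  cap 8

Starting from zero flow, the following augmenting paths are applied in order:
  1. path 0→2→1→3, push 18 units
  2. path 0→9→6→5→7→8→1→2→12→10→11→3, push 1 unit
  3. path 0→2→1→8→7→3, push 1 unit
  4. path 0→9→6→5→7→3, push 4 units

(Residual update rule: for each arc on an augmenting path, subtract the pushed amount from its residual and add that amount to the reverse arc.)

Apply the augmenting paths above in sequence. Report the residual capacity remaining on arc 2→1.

after path 1 (0→2→1→3, push 18): res(2,1)=14
after path 2 (0→9→6→5→7→8→1→2→12→10→11→3, push 1): res(2,1)=15
after path 3 (0→2→1→8→7→3, push 1): res(2,1)=14
after path 4 (0→9→6→5→7→3, push 4): res(2,1)=14

Residual capacity of (2,1): 14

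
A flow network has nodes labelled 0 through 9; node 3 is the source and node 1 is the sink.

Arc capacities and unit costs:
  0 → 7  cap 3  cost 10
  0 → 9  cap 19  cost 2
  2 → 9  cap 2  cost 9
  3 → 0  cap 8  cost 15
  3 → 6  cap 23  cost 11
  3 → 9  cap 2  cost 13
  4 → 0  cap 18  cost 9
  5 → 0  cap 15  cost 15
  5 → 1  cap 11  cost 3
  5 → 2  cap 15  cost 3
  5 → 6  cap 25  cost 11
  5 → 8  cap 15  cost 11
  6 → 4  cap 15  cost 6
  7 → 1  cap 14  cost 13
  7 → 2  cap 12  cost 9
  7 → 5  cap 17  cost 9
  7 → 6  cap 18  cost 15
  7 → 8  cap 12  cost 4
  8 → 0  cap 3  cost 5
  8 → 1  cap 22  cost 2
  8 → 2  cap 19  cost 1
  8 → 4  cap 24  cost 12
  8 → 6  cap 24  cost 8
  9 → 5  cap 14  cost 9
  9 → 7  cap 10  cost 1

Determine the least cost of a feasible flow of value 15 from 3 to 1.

Minimum cost for 15 units: 432

shortest-cost path #1: 3→9→7→8→1 push 2 @ unit cost 20 (adds 40)
shortest-cost path #2: 3→0→9→7→8→1 push 8 @ unit cost 24 (adds 192)
shortest-cost path #3: 3→6→4→0→9→5→1 push 5 @ unit cost 40 (adds 200)
total cost = 432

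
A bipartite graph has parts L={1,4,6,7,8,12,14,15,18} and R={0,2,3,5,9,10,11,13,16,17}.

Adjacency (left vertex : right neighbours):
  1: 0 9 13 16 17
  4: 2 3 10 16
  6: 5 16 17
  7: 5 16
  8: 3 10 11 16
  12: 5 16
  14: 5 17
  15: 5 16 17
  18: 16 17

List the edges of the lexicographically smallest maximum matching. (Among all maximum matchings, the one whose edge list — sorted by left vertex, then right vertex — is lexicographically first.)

Lex-smallest maximum matching: {(1,0), (4,2), (6,5), (7,16), (8,3), (14,17)}

|M| = 6 (so the lex-smallest maximum matching has 6 edges)
process left vertices in ascending order; for each, take the smallest-labelled available neighbour that still permits 6 edges overall, or leave it unmatched if none does
lex-smallest matching: {1-0, 4-2, 6-5, 7-16, 8-3, 14-17}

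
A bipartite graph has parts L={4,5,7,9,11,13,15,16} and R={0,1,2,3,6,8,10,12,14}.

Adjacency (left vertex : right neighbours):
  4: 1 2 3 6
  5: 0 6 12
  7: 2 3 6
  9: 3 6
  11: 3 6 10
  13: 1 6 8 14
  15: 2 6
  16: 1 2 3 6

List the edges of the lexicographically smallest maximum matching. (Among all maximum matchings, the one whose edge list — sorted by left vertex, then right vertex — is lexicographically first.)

|M| = 7 (so the lex-smallest maximum matching has 7 edges)
process left vertices in ascending order; for each, take the smallest-labelled available neighbour that still permits 7 edges overall, or leave it unmatched if none does
lex-smallest matching: {4-1, 5-0, 7-2, 9-3, 11-10, 13-8, 15-6}

Lex-smallest maximum matching: {(4,1), (5,0), (7,2), (9,3), (11,10), (13,8), (15,6)}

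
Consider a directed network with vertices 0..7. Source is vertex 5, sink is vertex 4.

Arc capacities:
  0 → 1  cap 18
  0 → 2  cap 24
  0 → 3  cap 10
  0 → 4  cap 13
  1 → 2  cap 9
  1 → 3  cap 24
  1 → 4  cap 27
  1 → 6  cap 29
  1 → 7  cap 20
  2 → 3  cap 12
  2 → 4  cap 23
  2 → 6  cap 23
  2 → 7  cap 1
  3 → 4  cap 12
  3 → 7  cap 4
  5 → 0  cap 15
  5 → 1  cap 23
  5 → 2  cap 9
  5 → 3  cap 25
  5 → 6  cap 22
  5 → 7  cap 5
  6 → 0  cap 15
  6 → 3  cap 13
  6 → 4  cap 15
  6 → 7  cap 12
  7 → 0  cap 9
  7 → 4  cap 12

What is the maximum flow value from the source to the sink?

Maximum flow value: 90

augment #1: 5→0→4 bottleneck 13, total now 13
augment #2: 5→1→4 bottleneck 23, total now 36
augment #3: 5→2→4 bottleneck 9, total now 45
augment #4: 5→3→4 bottleneck 12, total now 57
augment #5: 5→6→4 bottleneck 15, total now 72
augment #6: 5→7→4 bottleneck 5, total now 77
augment #7: 5→0→1→4 bottleneck 2, total now 79
augment #8: 5→3→7→4 bottleneck 4, total now 83
augment #9: 5→6→7→4 bottleneck 3, total now 86
augment #10: 5→6→0→1→4 bottleneck 2, total now 88
augment #11: 5→6→0→2→4 bottleneck 2, total now 90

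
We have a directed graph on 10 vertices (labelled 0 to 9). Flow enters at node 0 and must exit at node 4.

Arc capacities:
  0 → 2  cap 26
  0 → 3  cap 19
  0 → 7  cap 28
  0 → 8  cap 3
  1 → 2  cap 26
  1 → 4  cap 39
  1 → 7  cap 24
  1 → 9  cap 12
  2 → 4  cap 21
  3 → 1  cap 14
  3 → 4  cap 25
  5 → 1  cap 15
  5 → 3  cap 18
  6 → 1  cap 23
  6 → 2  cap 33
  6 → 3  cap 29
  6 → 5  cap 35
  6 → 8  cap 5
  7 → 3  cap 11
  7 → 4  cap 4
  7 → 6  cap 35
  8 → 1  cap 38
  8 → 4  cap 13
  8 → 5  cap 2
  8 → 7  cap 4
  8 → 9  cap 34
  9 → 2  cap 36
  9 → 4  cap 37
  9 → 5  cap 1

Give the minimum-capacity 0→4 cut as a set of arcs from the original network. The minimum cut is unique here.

augment #1: 0→2→4 push 21
augment #2: 0→3→4 push 19
augment #3: 0→7→4 push 4
augment #4: 0→8→4 push 3
augment #5: 0→7→3→4 push 6
augment #6: 0→7→3→1→4 push 5
augment #7: 0→7→6→1→4 push 13
max flow = 71; residual-reachable set from 0 gives S-side
cut edges (S→T): {(0,3), (0,7), (0,8), (2,4)} total cap 71

Min-cut arcs: {(0,3), (0,7), (0,8), (2,4)} (total capacity 71)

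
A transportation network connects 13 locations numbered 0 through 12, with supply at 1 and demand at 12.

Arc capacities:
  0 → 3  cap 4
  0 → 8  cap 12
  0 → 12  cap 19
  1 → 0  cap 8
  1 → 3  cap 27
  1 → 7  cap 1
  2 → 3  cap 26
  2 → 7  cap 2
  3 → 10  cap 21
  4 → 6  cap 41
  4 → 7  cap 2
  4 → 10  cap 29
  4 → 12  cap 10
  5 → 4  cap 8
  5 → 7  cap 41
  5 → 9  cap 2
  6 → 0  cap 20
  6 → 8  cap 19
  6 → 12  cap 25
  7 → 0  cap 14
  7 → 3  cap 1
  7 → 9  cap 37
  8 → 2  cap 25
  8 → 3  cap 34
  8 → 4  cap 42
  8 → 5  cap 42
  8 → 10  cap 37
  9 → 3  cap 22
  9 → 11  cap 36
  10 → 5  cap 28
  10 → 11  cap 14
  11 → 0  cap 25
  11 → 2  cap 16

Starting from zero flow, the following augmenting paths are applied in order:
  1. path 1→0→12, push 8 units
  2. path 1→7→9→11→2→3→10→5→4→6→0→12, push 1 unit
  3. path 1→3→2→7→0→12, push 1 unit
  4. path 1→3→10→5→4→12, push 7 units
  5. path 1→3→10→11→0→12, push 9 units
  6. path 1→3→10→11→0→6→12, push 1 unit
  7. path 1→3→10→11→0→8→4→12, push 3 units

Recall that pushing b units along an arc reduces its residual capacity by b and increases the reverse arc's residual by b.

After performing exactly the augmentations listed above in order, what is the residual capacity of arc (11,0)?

Residual capacity of (11,0): 12

after path 1 (1→0→12, push 8): res(11,0)=25
after path 2 (1→7→9→11→2→3→10→5→4→6→0→12, push 1): res(11,0)=25
after path 3 (1→3→2→7→0→12, push 1): res(11,0)=25
after path 4 (1→3→10→5→4→12, push 7): res(11,0)=25
after path 5 (1→3→10→11→0→12, push 9): res(11,0)=16
after path 6 (1→3→10→11→0→6→12, push 1): res(11,0)=15
after path 7 (1→3→10→11→0→8→4→12, push 3): res(11,0)=12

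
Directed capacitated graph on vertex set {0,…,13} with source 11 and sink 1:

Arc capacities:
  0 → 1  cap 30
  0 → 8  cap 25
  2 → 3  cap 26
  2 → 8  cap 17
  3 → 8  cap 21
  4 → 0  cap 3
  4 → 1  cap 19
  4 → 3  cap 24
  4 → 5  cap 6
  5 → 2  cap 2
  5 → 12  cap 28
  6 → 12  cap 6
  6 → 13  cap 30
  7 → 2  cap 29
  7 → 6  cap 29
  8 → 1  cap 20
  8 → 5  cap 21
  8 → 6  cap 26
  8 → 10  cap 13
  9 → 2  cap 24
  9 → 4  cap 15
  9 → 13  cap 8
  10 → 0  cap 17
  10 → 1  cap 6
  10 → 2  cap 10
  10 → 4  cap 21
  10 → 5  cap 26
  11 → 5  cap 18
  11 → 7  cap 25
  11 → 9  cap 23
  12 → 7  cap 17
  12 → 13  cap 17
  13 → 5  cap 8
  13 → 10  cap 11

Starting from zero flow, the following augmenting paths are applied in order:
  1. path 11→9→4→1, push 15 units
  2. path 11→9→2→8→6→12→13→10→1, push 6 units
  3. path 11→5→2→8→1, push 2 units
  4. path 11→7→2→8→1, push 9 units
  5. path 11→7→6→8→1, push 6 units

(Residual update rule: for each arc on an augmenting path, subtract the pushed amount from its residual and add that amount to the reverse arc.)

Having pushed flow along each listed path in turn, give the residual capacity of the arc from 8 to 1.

Residual capacity of (8,1): 3

after path 1 (11→9→4→1, push 15): res(8,1)=20
after path 2 (11→9→2→8→6→12→13→10→1, push 6): res(8,1)=20
after path 3 (11→5→2→8→1, push 2): res(8,1)=18
after path 4 (11→7→2→8→1, push 9): res(8,1)=9
after path 5 (11→7→6→8→1, push 6): res(8,1)=3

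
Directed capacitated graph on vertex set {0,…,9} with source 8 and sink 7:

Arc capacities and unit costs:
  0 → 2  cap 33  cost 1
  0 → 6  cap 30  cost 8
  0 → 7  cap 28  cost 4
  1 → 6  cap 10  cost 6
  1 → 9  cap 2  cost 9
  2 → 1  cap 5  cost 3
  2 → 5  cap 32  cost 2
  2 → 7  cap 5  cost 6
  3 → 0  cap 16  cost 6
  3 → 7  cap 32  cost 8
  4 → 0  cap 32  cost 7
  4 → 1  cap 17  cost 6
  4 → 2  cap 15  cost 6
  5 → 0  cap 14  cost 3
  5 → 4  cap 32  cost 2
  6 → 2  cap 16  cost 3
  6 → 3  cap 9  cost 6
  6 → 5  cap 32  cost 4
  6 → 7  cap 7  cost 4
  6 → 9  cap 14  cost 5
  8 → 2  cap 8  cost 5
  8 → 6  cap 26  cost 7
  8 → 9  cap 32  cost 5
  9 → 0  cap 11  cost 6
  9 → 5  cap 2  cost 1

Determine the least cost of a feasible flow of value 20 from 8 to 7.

shortest-cost path #1: 8→2→7 push 5 @ unit cost 11 (adds 55)
shortest-cost path #2: 8→6→7 push 7 @ unit cost 11 (adds 77)
shortest-cost path #3: 8→9→5→0→7 push 2 @ unit cost 13 (adds 26)
shortest-cost path #4: 8→2→5→0→7 push 3 @ unit cost 14 (adds 42)
shortest-cost path #5: 8→9→0→7 push 3 @ unit cost 15 (adds 45)
total cost = 245

Minimum cost for 20 units: 245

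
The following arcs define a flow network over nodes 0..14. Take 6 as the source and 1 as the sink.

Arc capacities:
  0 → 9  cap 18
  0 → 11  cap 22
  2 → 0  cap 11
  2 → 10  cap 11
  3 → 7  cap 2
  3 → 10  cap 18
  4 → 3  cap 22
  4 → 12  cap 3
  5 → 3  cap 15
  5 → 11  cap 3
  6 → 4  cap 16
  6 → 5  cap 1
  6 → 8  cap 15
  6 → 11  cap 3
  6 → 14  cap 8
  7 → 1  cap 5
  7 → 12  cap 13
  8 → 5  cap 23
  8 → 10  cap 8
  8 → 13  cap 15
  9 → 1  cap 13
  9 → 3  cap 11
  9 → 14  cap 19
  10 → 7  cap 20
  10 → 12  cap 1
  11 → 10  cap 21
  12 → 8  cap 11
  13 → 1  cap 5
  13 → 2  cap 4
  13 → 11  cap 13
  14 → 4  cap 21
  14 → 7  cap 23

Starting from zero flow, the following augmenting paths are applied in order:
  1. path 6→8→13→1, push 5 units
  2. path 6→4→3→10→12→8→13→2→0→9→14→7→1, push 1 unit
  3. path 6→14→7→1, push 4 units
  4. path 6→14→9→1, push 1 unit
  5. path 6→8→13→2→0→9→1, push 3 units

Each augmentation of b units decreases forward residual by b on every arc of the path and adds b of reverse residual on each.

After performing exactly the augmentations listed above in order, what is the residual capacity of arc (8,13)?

Residual capacity of (8,13): 6

after path 1 (6→8→13→1, push 5): res(8,13)=10
after path 2 (6→4→3→10→12→8→13→2→0→9→14→7→1, push 1): res(8,13)=9
after path 3 (6→14→7→1, push 4): res(8,13)=9
after path 4 (6→14→9→1, push 1): res(8,13)=9
after path 5 (6→8→13→2→0→9→1, push 3): res(8,13)=6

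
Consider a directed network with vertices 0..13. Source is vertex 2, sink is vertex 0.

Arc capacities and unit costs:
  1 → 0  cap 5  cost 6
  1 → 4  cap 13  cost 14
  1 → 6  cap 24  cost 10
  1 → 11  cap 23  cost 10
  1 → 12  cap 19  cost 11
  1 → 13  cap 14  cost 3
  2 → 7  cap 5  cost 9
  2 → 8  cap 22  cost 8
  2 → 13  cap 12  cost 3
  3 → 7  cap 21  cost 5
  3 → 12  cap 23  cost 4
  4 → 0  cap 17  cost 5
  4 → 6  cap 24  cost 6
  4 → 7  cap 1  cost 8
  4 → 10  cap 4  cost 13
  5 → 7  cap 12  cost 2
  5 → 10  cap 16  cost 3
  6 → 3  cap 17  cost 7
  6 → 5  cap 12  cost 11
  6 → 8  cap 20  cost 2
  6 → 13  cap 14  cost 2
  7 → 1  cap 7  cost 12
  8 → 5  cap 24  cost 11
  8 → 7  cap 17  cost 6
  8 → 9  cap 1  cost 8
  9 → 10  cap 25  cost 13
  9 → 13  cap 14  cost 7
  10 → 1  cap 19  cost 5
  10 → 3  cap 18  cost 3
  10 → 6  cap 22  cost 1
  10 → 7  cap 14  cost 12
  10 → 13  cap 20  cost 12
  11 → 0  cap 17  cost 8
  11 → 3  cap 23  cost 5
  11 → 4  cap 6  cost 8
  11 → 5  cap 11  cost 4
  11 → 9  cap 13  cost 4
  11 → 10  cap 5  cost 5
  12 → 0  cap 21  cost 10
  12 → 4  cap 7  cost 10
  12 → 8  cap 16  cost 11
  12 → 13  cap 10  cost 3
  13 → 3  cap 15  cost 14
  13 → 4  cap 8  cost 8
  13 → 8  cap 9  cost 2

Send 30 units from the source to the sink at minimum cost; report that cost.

Minimum cost for 30 units: 894

shortest-cost path #1: 2→13→4→0 push 8 @ unit cost 16 (adds 128)
shortest-cost path #2: 2→7→1→0 push 5 @ unit cost 27 (adds 135)
shortest-cost path #3: 2→13→3→12→0 push 4 @ unit cost 31 (adds 124)
shortest-cost path #4: 2→8→5→10→3→12→0 push 13 @ unit cost 39 (adds 507)
total cost = 894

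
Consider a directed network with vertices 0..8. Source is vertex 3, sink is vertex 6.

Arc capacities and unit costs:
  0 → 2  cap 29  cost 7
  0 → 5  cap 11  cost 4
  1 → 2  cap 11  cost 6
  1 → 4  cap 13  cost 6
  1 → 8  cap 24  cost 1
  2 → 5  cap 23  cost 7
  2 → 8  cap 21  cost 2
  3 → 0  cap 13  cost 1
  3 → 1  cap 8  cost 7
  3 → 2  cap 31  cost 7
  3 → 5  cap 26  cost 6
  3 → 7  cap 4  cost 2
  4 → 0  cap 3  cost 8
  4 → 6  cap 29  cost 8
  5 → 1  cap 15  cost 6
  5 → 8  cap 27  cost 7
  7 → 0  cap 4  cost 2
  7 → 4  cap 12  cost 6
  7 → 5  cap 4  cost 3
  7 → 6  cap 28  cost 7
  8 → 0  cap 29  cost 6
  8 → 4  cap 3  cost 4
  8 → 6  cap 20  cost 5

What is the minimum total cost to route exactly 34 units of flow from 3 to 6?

Minimum cost for 34 units: 528

shortest-cost path #1: 3→7→6 push 4 @ unit cost 9 (adds 36)
shortest-cost path #2: 3→1→8→6 push 8 @ unit cost 13 (adds 104)
shortest-cost path #3: 3→2→8→6 push 12 @ unit cost 14 (adds 168)
shortest-cost path #4: 3→2→8→4→6 push 3 @ unit cost 21 (adds 63)
shortest-cost path #5: 3→2→8→1→4→6 push 6 @ unit cost 22 (adds 132)
shortest-cost path #6: 3→0→5→1→4→6 push 1 @ unit cost 25 (adds 25)
total cost = 528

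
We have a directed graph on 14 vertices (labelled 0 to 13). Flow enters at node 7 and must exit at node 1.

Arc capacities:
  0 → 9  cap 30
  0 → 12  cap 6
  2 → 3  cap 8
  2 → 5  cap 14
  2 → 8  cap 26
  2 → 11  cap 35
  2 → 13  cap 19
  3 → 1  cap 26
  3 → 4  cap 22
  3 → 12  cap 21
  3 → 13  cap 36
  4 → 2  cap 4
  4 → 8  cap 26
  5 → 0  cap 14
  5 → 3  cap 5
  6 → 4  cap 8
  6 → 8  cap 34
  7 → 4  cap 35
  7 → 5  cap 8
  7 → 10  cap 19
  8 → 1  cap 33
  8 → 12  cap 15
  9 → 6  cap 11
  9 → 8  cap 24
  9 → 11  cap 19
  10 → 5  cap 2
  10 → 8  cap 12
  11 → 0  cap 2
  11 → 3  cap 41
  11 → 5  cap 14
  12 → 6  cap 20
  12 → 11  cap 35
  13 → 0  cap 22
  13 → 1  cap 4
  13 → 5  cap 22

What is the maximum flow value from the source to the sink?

Maximum flow value: 52

augment #1: 7→4→8→1 bottleneck 26, total now 26
augment #2: 7→5→3→1 bottleneck 5, total now 31
augment #3: 7→10→8→1 bottleneck 7, total now 38
augment #4: 7→4→2→3→1 bottleneck 4, total now 42
augment #5: 7→5→0→9→11→3→1 bottleneck 3, total now 45
augment #6: 7→10→8→12→11→3→1 bottleneck 5, total now 50
augment #7: 7→10→5→0→9→11→3→1 bottleneck 2, total now 52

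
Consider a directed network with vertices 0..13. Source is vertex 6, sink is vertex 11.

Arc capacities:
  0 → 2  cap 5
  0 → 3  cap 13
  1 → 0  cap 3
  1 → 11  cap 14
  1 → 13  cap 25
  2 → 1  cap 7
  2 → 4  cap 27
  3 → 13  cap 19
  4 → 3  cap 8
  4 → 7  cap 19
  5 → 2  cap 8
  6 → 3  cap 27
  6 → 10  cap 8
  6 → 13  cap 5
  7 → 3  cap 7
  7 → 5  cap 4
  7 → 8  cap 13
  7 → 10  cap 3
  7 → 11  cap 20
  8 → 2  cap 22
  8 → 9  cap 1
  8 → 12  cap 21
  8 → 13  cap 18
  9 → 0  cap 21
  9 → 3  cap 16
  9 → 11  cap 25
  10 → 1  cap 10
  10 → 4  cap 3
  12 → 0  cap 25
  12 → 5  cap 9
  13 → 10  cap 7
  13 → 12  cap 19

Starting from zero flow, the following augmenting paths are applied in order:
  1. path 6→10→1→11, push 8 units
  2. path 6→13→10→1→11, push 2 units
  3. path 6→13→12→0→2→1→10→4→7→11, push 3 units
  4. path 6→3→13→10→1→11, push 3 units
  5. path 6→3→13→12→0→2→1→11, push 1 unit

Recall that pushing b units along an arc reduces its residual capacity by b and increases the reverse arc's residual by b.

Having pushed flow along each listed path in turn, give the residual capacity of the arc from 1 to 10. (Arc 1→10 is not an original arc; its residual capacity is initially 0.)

Residual capacity of (1,10): 10

after path 1 (6→10→1→11, push 8): res(1,10)=8
after path 2 (6→13→10→1→11, push 2): res(1,10)=10
after path 3 (6→13→12→0→2→1→10→4→7→11, push 3): res(1,10)=7
after path 4 (6→3→13→10→1→11, push 3): res(1,10)=10
after path 5 (6→3→13→12→0→2→1→11, push 1): res(1,10)=10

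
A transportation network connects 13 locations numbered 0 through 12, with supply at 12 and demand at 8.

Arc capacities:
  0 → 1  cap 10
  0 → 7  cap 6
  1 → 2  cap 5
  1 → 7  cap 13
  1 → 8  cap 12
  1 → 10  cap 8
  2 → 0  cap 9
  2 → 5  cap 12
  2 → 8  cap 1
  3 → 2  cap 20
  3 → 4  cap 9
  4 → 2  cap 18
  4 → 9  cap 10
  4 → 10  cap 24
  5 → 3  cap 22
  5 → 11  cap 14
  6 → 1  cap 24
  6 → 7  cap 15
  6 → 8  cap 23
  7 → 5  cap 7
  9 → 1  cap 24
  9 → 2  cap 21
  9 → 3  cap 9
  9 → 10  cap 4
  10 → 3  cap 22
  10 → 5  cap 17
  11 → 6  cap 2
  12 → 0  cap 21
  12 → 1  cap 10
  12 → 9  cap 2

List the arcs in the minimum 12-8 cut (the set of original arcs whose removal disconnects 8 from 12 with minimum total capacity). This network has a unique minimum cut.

augment #1: 12→1→8 push 10
augment #2: 12→0→1→8 push 2
augment #3: 12→9→2→8 push 1
augment #4: 12→0→7→5→11→6→8 push 2
max flow = 15; residual-reachable set from 12 gives S-side
cut edges (S→T): {(1,8), (2,8), (11,6)} total cap 15

Min-cut arcs: {(1,8), (2,8), (11,6)} (total capacity 15)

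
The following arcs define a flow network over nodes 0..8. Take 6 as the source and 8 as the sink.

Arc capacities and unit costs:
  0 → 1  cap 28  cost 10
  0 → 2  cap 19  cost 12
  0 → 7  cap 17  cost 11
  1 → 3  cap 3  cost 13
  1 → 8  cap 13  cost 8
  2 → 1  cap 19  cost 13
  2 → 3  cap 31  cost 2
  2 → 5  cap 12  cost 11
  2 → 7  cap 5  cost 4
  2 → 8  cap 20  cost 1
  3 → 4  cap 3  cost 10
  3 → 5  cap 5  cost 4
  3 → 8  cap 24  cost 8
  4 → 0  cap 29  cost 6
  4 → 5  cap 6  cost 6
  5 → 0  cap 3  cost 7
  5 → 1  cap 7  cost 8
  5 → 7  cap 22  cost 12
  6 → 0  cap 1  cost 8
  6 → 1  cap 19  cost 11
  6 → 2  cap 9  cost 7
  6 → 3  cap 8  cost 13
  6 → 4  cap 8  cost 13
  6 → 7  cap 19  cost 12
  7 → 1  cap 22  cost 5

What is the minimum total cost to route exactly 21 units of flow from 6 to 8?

shortest-cost path #1: 6→2→8 push 9 @ unit cost 8 (adds 72)
shortest-cost path #2: 6→1→8 push 12 @ unit cost 19 (adds 228)
total cost = 300

Minimum cost for 21 units: 300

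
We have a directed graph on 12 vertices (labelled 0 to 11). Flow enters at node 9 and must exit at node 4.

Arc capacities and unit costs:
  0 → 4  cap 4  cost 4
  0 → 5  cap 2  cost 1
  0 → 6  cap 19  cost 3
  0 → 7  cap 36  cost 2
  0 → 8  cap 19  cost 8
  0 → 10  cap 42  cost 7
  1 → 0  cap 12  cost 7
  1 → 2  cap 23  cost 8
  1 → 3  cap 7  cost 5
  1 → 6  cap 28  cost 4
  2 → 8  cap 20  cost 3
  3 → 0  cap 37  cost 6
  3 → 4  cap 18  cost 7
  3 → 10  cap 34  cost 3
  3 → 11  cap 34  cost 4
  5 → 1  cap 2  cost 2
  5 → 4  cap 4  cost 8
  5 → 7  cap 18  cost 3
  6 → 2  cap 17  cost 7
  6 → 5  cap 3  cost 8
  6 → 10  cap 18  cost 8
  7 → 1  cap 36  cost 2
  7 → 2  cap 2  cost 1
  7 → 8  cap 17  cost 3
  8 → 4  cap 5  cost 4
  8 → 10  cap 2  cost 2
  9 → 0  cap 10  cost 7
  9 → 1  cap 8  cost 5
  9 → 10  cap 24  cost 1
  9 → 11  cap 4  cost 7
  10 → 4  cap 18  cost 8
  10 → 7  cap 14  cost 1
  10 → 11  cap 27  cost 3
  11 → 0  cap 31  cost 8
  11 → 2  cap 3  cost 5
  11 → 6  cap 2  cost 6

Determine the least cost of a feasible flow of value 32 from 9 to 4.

Minimum cost for 32 units: 333

shortest-cost path #1: 9→10→4 push 18 @ unit cost 9 (adds 162)
shortest-cost path #2: 9→10→7→8→4 push 5 @ unit cost 9 (adds 45)
shortest-cost path #3: 9→0→4 push 4 @ unit cost 11 (adds 44)
shortest-cost path #4: 9→0→5→4 push 2 @ unit cost 16 (adds 32)
shortest-cost path #5: 9→10→7→1→3→4 push 1 @ unit cost 16 (adds 16)
shortest-cost path #6: 9→1→3→4 push 2 @ unit cost 17 (adds 34)
total cost = 333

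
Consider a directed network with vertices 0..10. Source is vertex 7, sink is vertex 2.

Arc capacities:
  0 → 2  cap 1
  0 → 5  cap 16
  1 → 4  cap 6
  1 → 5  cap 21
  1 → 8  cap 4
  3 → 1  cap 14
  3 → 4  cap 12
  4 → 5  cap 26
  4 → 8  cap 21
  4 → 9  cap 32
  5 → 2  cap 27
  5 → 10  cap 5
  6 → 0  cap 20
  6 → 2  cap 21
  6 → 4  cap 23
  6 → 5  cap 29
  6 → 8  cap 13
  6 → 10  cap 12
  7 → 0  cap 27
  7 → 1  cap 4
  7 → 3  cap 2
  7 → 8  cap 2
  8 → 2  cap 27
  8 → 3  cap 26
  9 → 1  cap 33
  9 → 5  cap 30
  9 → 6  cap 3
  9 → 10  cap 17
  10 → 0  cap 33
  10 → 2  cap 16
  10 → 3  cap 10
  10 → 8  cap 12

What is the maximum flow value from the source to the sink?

Maximum flow value: 25

augment #1: 7→0→2 bottleneck 1, total now 1
augment #2: 7→8→2 bottleneck 2, total now 3
augment #3: 7→0→5→2 bottleneck 16, total now 19
augment #4: 7→1→5→2 bottleneck 4, total now 23
augment #5: 7→3→1→5→2 bottleneck 2, total now 25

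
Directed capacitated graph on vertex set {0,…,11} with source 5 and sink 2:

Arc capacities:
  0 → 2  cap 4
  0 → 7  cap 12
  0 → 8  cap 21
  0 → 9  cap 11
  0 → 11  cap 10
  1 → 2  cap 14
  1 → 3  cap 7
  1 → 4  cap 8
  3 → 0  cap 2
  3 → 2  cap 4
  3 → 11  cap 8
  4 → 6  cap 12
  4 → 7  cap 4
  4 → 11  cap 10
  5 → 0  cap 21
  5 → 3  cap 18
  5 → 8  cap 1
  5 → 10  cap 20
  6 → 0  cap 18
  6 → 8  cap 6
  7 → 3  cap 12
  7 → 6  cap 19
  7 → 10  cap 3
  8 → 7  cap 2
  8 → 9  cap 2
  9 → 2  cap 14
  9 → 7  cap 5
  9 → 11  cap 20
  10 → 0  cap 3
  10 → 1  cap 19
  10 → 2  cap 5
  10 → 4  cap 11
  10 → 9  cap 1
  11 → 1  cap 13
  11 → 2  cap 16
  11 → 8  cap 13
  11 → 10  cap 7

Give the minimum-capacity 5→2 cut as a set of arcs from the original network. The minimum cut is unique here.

augment #1: 5→0→2 push 4
augment #2: 5→3→2 push 4
augment #3: 5→10→2 push 5
augment #4: 5→0→9→2 push 11
augment #5: 5→0→11→2 push 6
augment #6: 5→3→11→2 push 8
augment #7: 5→8→9→2 push 1
augment #8: 5→10→1→2 push 14
augment #9: 5→10→9→2 push 1
augment #10: 5→3→0→11→2 push 2
max flow = 56; residual-reachable set from 5 gives S-side
cut edges (S→T): {(3,0), (3,2), (3,11), (5,0), (5,8), (5,10)} total cap 56

Min-cut arcs: {(3,0), (3,2), (3,11), (5,0), (5,8), (5,10)} (total capacity 56)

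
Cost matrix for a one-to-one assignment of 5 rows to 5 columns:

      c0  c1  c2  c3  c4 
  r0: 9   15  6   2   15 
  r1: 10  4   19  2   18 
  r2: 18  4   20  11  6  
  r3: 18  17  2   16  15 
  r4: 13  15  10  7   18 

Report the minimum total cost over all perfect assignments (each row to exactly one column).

optimal assignment: row0→col3 (cost 2), row1→col1 (cost 4), row2→col4 (cost 6), row3→col2 (cost 2), row4→col0 (cost 13)
total = 2 + 4 + 6 + 2 + 13 = 27

Minimum assignment cost: 27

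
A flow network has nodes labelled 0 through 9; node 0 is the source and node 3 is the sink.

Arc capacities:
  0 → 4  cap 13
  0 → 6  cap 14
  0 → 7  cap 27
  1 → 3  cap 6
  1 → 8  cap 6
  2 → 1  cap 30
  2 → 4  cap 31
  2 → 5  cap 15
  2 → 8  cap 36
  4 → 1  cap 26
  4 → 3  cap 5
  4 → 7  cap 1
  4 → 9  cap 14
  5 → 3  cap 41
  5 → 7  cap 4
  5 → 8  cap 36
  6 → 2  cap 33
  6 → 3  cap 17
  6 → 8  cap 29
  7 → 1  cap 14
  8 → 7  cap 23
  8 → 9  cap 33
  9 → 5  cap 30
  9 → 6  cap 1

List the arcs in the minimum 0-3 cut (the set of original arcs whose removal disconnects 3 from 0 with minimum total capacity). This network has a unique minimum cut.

Min-cut arcs: {(0,4), (0,6), (1,3), (1,8)} (total capacity 39)

augment #1: 0→4→3 push 5
augment #2: 0→6→3 push 14
augment #3: 0→4→1→3 push 6
augment #4: 0→4→9→5→3 push 2
augment #5: 0→7→1→4→9→5→3 push 6
augment #6: 0→7→1→8→9→5→3 push 6
max flow = 39; residual-reachable set from 0 gives S-side
cut edges (S→T): {(0,4), (0,6), (1,3), (1,8)} total cap 39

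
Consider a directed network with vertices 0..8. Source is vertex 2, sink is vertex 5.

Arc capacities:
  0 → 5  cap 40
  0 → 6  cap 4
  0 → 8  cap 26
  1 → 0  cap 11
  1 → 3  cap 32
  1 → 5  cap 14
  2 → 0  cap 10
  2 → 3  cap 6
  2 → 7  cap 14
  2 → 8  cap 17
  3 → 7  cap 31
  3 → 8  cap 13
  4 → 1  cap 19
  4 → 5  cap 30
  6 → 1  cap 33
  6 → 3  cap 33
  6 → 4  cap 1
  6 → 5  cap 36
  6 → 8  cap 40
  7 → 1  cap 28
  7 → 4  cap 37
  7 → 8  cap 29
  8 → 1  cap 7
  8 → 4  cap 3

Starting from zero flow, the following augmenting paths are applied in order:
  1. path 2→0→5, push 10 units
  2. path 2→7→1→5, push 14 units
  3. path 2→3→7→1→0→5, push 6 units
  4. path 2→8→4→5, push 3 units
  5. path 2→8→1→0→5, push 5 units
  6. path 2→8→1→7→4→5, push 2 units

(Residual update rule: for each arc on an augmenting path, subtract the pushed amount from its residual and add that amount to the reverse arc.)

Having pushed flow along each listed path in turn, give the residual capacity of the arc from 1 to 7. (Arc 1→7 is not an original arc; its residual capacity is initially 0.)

after path 1 (2→0→5, push 10): res(1,7)=0
after path 2 (2→7→1→5, push 14): res(1,7)=14
after path 3 (2→3→7→1→0→5, push 6): res(1,7)=20
after path 4 (2→8→4→5, push 3): res(1,7)=20
after path 5 (2→8→1→0→5, push 5): res(1,7)=20
after path 6 (2→8→1→7→4→5, push 2): res(1,7)=18

Residual capacity of (1,7): 18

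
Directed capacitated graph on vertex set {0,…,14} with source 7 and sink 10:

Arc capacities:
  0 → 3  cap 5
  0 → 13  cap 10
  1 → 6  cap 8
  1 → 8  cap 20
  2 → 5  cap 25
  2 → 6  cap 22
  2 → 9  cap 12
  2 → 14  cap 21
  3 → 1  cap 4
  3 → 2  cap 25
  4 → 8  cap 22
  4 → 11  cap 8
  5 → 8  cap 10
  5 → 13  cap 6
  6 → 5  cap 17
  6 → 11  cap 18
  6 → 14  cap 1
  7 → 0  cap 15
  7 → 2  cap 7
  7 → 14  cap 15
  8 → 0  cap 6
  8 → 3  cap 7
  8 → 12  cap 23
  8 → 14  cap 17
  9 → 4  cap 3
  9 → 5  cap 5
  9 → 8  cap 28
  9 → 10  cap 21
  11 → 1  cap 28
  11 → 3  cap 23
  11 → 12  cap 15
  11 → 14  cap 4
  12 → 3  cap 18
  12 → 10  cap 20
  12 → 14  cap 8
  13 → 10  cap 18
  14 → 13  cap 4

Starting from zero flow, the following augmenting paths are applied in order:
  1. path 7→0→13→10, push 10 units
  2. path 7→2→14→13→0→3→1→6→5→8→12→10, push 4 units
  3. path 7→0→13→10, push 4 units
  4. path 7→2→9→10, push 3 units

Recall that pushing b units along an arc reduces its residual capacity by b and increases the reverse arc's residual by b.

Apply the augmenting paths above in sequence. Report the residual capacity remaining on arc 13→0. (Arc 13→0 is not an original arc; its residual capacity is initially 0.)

Residual capacity of (13,0): 10

after path 1 (7→0→13→10, push 10): res(13,0)=10
after path 2 (7→2→14→13→0→3→1→6→5→8→12→10, push 4): res(13,0)=6
after path 3 (7→0→13→10, push 4): res(13,0)=10
after path 4 (7→2→9→10, push 3): res(13,0)=10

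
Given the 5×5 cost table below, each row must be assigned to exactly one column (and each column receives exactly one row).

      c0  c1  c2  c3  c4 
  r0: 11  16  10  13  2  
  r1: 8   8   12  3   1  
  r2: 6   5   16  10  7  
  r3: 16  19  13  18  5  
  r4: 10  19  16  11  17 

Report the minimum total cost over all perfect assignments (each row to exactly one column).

Minimum assignment cost: 33

one of 2 optimal assignments: row0→col2 (cost 10), row1→col3 (cost 3), row2→col1 (cost 5), row3→col4 (cost 5), row4→col0 (cost 10)
total = 10 + 3 + 5 + 5 + 10 = 33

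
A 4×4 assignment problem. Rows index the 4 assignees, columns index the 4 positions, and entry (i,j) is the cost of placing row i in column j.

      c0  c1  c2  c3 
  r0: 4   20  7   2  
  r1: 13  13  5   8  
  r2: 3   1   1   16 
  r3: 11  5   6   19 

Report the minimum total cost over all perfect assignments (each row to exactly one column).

optimal assignment: row0→col3 (cost 2), row1→col2 (cost 5), row2→col0 (cost 3), row3→col1 (cost 5)
total = 2 + 5 + 3 + 5 = 15

Minimum assignment cost: 15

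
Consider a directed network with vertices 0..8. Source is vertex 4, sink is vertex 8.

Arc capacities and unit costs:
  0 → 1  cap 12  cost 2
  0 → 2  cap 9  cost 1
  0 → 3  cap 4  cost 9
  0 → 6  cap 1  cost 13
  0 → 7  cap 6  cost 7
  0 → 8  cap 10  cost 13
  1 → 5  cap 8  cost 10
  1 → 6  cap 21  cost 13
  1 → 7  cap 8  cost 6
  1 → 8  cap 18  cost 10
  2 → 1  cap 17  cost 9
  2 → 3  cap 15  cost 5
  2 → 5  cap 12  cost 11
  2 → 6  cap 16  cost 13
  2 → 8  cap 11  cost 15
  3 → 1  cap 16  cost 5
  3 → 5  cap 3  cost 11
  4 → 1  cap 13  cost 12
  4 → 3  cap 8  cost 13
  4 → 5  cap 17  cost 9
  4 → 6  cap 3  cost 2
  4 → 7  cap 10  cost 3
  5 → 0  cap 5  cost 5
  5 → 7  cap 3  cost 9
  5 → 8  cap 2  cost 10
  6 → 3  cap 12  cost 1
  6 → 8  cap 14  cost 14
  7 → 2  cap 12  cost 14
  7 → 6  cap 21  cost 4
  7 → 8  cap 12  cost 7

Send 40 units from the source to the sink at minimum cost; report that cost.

shortest-cost path #1: 4→7→8 push 10 @ unit cost 10 (adds 100)
shortest-cost path #2: 4→6→8 push 3 @ unit cost 16 (adds 48)
shortest-cost path #3: 4→5→8 push 2 @ unit cost 19 (adds 38)
shortest-cost path #4: 4→1→8 push 13 @ unit cost 22 (adds 286)
shortest-cost path #5: 4→5→7→8 push 2 @ unit cost 25 (adds 50)
shortest-cost path #6: 4→5→0→1→8 push 5 @ unit cost 26 (adds 130)
shortest-cost path #7: 4→3→1→0→8 push 5 @ unit cost 29 (adds 145)
total cost = 797

Minimum cost for 40 units: 797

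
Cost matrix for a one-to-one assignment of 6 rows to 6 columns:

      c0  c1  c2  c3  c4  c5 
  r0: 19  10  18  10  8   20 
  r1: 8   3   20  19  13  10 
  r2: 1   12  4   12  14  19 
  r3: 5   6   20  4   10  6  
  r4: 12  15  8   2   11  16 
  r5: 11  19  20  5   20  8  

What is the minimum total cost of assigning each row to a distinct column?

Minimum assignment cost: 30

optimal assignment: row0→col4 (cost 8), row1→col1 (cost 3), row2→col2 (cost 4), row3→col0 (cost 5), row4→col3 (cost 2), row5→col5 (cost 8)
total = 8 + 3 + 4 + 5 + 2 + 8 = 30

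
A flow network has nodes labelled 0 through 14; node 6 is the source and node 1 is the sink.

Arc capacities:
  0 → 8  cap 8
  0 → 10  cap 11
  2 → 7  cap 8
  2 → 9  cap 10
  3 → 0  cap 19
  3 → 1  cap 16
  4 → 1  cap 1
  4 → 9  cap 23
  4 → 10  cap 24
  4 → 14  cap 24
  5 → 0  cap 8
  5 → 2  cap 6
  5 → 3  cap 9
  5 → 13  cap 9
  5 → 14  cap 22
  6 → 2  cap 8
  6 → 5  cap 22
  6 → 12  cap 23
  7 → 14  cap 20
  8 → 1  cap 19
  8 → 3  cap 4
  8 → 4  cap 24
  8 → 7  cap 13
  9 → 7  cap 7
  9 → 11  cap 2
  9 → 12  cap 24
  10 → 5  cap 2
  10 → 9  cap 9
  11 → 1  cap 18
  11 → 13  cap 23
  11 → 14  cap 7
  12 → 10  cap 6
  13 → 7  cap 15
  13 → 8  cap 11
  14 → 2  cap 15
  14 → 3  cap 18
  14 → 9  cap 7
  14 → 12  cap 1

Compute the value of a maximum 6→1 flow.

augment #1: 6→5→3→1 bottleneck 9, total now 9
augment #2: 6→2→9→11→1 bottleneck 2, total now 11
augment #3: 6→5→0→8→1 bottleneck 8, total now 19
augment #4: 6→5→13→8→1 bottleneck 5, total now 24
augment #5: 6→2→7→14→3→1 bottleneck 6, total now 30
augment #6: 6→12→10→5→13→8→1 bottleneck 2, total now 32
augment #7: 6→12→10→9→7→14→3→1 bottleneck 1, total now 33
augment #8: 6→12→10→9→7→14→3→5→13→8→1 bottleneck 2, total now 35

Maximum flow value: 35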